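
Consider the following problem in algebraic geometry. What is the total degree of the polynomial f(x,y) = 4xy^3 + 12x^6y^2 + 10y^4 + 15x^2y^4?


Examine each term for its total degree (sum of exponents).
  Term '4xy^3' has total degree 1+3 = 4.
  Term '12x^6y^2' has total degree 6+2 = 8.
  Term '10y^4' has total degree 0+4 = 4.
  Term '15x^2y^4' has total degree 2+4 = 6.
The maximum total degree among all terms is 8.

8


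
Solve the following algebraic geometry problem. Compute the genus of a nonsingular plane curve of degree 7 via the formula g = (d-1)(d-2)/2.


Using the genus formula for smooth plane curves:
g = (d-1)(d-2)/2
g = (7-1)(7-2)/2
g = 6*5/2
g = 30/2 = 15

15


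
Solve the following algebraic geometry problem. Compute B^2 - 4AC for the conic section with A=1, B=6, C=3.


The discriminant of a conic Ax^2 + Bxy + Cy^2 + ... = 0 is B^2 - 4AC.
B^2 = 6^2 = 36
4AC = 4*1*3 = 12
Discriminant = 36 - 12 = 24

24


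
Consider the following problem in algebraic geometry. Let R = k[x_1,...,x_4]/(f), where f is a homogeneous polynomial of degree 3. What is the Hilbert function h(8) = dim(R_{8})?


For R = k[x_1,...,x_n]/(f) with f homogeneous of degree e:
The Hilbert series is (1 - t^e)/(1 - t)^n.
So h(d) = C(d+n-1, n-1) - C(d-e+n-1, n-1) for d >= e.
With n=4, e=3, d=8:
C(8+4-1, 4-1) = C(11, 3) = 165
C(8-3+4-1, 4-1) = C(8, 3) = 56
h(8) = 165 - 56 = 109

109


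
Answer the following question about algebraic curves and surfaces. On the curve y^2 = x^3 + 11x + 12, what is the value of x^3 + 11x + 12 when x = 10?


Compute x^3 + 11x + 12 at x = 10:
x^3 = 10^3 = 1000
11*x = 11*10 = 110
Sum: 1000 + 110 + 12 = 1122

1122


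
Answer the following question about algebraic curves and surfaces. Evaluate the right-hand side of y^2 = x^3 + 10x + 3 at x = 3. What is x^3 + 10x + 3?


Compute x^3 + 10x + 3 at x = 3:
x^3 = 3^3 = 27
10*x = 10*3 = 30
Sum: 27 + 30 + 3 = 60

60


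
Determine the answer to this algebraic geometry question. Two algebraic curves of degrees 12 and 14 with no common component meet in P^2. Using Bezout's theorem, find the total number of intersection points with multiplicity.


Bezout's theorem states the intersection count equals the product of degrees.
Intersection count = 12 * 14 = 168

168


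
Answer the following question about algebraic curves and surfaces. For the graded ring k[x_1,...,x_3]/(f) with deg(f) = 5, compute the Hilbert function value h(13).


For R = k[x_1,...,x_n]/(f) with f homogeneous of degree e:
The Hilbert series is (1 - t^e)/(1 - t)^n.
So h(d) = C(d+n-1, n-1) - C(d-e+n-1, n-1) for d >= e.
With n=3, e=5, d=13:
C(13+3-1, 3-1) = C(15, 2) = 105
C(13-5+3-1, 3-1) = C(10, 2) = 45
h(13) = 105 - 45 = 60

60


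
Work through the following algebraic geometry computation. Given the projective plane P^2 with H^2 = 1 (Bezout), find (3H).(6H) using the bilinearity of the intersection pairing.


Using bilinearity of the intersection pairing on the projective plane P^2:
(aH).(bH) = ab * (H.H)
We have H^2 = 1 (Bezout).
D.E = (3H).(6H) = 3*6*1
= 18*1
= 18

18


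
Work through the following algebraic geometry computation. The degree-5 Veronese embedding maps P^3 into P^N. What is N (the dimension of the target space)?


The Veronese embedding v_d: P^n -> P^N maps each point to all
degree-d monomials in n+1 homogeneous coordinates.
N = C(n+d, d) - 1
N = C(3+5, 5) - 1
N = C(8, 5) - 1
C(8, 5) = 56
N = 56 - 1 = 55

55


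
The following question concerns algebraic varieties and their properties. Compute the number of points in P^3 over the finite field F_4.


P^3(F_4) has (q^(n+1) - 1)/(q - 1) points.
= 4^3 + 4^2 + 4^1 + 4^0
= 64 + 16 + 4 + 1
= 85

85


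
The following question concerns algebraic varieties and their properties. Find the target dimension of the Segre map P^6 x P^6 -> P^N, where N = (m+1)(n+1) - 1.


The Segre embedding maps P^m x P^n into P^N via
all products of coordinates from each factor.
N = (m+1)(n+1) - 1
N = (6+1)(6+1) - 1
N = 7*7 - 1
N = 49 - 1 = 48

48


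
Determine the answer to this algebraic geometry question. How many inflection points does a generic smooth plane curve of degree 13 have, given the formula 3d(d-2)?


For a general smooth plane curve C of degree d, the inflection points are
the intersection of C with its Hessian curve, which has degree 3(d-2).
By Bezout, the total intersection number is d * 3(d-2) = 13 * 33 = 429.
For a general curve every flex is ordinary, so each contributes
multiplicity 1 to C·Hess(C), and the number of distinct inflection
points is 3d(d-2).
Inflection points = 3*13*(13-2) = 3*13*11 = 429

429


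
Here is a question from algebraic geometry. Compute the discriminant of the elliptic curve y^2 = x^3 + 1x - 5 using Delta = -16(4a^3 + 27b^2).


Compute each component:
4a^3 = 4*1^3 = 4*1 = 4
27b^2 = 27*(-5)^2 = 27*25 = 675
4a^3 + 27b^2 = 4 + 675 = 679
Delta = -16*679 = -10864

-10864


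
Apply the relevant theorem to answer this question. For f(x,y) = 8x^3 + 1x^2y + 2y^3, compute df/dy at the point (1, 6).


df/dy = 1*x^2 + 3*2*y^2
At (1,6): 1*1^2 + 3*2*6^2
= 1 + 216
= 217

217


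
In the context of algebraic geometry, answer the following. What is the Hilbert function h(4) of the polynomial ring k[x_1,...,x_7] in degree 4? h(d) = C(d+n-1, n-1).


The Hilbert function for the polynomial ring in 7 variables is:
h(d) = C(d+n-1, n-1)
h(4) = C(4+7-1, 7-1) = C(10, 6)
= 10! / (6! * 4!)
= 210

210


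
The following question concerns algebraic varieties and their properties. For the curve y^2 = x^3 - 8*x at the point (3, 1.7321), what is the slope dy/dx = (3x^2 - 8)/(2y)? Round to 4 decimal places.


Using implicit differentiation of y^2 = x^3 - 8*x:
2y * dy/dx = 3x^2 - 8
dy/dx = (3x^2 - 8)/(2y)
Numerator: 3*3^2 - 8 = 19
Denominator: 2*1.7321 = 3.4642
dy/dx = 19/3.4642 = 5.4847

5.4847


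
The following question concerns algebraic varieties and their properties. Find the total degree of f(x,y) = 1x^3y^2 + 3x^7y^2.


Examine each term for its total degree (sum of exponents).
  Term '1x^3y^2' has total degree 3+2 = 5.
  Term '3x^7y^2' has total degree 7+2 = 9.
The maximum total degree among all terms is 9.

9


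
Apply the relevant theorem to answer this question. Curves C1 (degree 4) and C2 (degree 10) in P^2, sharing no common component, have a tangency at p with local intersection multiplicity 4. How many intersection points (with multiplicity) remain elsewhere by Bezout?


By Bezout's theorem, the total intersection number is d1 * d2.
Total = 4 * 10 = 40
Intersection multiplicity at p = 4
Remaining intersections = 40 - 4 = 36

36


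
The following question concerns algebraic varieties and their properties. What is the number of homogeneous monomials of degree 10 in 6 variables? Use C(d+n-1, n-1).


The number of degree-10 monomials in 6 variables is C(d+n-1, n-1).
= C(10+6-1, 6-1) = C(15, 5)
= 3003

3003


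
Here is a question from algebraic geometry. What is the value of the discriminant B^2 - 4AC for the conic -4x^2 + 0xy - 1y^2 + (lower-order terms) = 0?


The discriminant of a conic Ax^2 + Bxy + Cy^2 + ... = 0 is B^2 - 4AC.
B^2 = 0^2 = 0
4AC = 4*(-4)*(-1) = 16
Discriminant = 0 - 16 = -16

-16


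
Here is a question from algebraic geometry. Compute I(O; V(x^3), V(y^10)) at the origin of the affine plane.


The intersection multiplicity of V(x^a) and V(y^b) at the origin is:
I(O; V(x^3), V(y^10)) = dim_k(k[x,y]/(x^3, y^10))
A basis for k[x,y]/(x^3, y^10) is the set of monomials x^i * y^j
where 0 <= i < 3 and 0 <= j < 10.
The number of such monomials is 3 * 10 = 30

30


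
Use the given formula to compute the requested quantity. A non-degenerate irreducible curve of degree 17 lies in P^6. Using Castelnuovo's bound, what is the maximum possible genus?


Castelnuovo's bound: write d - 1 = m(r-1) + epsilon with 0 <= epsilon < r-1.
d - 1 = 17 - 1 = 16
r - 1 = 6 - 1 = 5
16 = 3*5 + 1, so m = 3, epsilon = 1
pi(d, r) = m(m-1)(r-1)/2 + m*epsilon
= 3*2*5/2 + 3*1
= 30/2 + 3
= 15 + 3 = 18

18


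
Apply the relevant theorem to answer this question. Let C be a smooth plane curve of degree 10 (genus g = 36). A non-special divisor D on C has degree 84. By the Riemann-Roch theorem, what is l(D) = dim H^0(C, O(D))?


First, compute the genus of a smooth plane curve of degree 10:
g = (d-1)(d-2)/2 = (10-1)(10-2)/2 = 36
For a non-special divisor D (i.e., h^1(D) = 0), Riemann-Roch gives:
l(D) = deg(D) - g + 1
Since deg(D) = 84 >= 2g - 1 = 71, D is non-special.
l(D) = 84 - 36 + 1 = 49

49


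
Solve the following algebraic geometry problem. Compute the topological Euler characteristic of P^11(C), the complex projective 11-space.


The complex projective space P^11 has one cell in each even real dimension 0, 2, ..., 22.
The cohomology groups are H^{2k}(P^11) = Z for k = 0,...,11, and 0 otherwise.
Euler characteristic = sum of Betti numbers = 1 per even-dimensional cohomology group.
chi(P^11) = 11 + 1 = 12

12


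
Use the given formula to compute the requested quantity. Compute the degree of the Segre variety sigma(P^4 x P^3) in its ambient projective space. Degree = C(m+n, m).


The degree of the Segre variety P^4 x P^3 is C(m+n, m).
= C(7, 4)
= 35

35


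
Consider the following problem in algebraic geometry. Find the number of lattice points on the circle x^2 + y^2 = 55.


Systematically check integer values of x where x^2 <= 55.
For each valid x, check if 55 - x^2 is a perfect square.
Total integer solutions found: 0

0


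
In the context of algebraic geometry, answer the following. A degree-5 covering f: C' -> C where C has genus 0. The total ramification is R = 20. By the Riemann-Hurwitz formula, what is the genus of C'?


Riemann-Hurwitz formula: 2g' - 2 = d(2g - 2) + R
Given: d = 5, g = 0, R = 20
2g' - 2 = 5*(2*0 - 2) + 20
2g' - 2 = 5*(-2) + 20
2g' - 2 = -10 + 20 = 10
2g' = 12
g' = 6

6


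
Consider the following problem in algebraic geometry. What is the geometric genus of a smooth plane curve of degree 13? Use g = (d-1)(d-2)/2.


Using the genus formula for smooth plane curves:
g = (d-1)(d-2)/2
g = (13-1)(13-2)/2
g = 12*11/2
g = 132/2 = 66

66


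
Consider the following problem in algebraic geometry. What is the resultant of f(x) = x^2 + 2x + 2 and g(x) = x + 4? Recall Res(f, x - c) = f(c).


For Res(f, x - c), we evaluate f at x = c.
f(-4) = (-4)^2 + 2*(-4) + 2
= 16 - 8 + 2
= 8 + 2 = 10
Res(f, g) = 10

10


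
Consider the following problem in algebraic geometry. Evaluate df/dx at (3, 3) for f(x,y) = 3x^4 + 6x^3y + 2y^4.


df/dx = 4*3*x^3 + 3*6*x^2*y
At (3,3): 4*3*3^3 + 3*6*3^2*3
= 324 + 486
= 810

810


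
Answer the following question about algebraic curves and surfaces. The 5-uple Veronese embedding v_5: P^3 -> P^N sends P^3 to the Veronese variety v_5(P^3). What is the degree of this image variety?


The Veronese variety v_5(P^3) has degree d^r.
d^r = 5^3 = 125

125


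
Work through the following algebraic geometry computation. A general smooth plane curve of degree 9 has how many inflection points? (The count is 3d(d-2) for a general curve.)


For a general smooth plane curve C of degree d, the inflection points are
the intersection of C with its Hessian curve, which has degree 3(d-2).
By Bezout, the total intersection number is d * 3(d-2) = 9 * 21 = 189.
For a general curve every flex is ordinary, so each contributes
multiplicity 1 to C·Hess(C), and the number of distinct inflection
points is 3d(d-2).
Inflection points = 3*9*(9-2) = 3*9*7 = 189

189


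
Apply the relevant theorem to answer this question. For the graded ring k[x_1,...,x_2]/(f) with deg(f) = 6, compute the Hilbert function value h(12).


For R = k[x_1,...,x_n]/(f) with f homogeneous of degree e:
The Hilbert series is (1 - t^e)/(1 - t)^n.
So h(d) = C(d+n-1, n-1) - C(d-e+n-1, n-1) for d >= e.
With n=2, e=6, d=12:
C(12+2-1, 2-1) = C(13, 1) = 13
C(12-6+2-1, 2-1) = C(7, 1) = 7
h(12) = 13 - 7 = 6

6


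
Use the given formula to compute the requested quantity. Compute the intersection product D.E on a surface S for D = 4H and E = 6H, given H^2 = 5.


Using bilinearity of the intersection pairing on a surface S:
(aH).(bH) = ab * (H.H)
We have H^2 = 5.
D.E = (4H).(6H) = 4*6*5
= 24*5
= 120

120


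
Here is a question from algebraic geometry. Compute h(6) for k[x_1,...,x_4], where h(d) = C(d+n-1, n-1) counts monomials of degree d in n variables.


The Hilbert function for the polynomial ring in 4 variables is:
h(d) = C(d+n-1, n-1)
h(6) = C(6+4-1, 4-1) = C(9, 3)
= 9! / (3! * 6!)
= 84

84


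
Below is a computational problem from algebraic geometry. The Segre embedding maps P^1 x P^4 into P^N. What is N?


The Segre embedding maps P^m x P^n into P^N via
all products of coordinates from each factor.
N = (m+1)(n+1) - 1
N = (1+1)(4+1) - 1
N = 2*5 - 1
N = 10 - 1 = 9

9


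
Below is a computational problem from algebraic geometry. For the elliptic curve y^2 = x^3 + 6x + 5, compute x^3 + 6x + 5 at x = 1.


Compute x^3 + 6x + 5 at x = 1:
x^3 = 1^3 = 1
6*x = 6*1 = 6
Sum: 1 + 6 + 5 = 12

12


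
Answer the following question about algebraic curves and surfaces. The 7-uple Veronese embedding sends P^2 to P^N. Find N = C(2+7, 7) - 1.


The Veronese embedding v_d: P^n -> P^N maps each point to all
degree-d monomials in n+1 homogeneous coordinates.
N = C(n+d, d) - 1
N = C(2+7, 7) - 1
N = C(9, 7) - 1
C(9, 7) = 36
N = 36 - 1 = 35

35


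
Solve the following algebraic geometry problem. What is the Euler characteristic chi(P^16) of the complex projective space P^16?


The complex projective space P^16 has one cell in each even real dimension 0, 2, ..., 32.
The cohomology groups are H^{2k}(P^16) = Z for k = 0,...,16, and 0 otherwise.
Euler characteristic = sum of Betti numbers = 1 per even-dimensional cohomology group.
chi(P^16) = 16 + 1 = 17

17


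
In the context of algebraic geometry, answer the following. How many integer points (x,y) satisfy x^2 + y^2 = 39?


Systematically check integer values of x where x^2 <= 39.
For each valid x, check if 39 - x^2 is a perfect square.
Total integer solutions found: 0

0


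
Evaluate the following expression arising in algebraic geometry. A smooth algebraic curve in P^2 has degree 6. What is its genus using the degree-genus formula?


Using the genus formula for smooth plane curves:
g = (d-1)(d-2)/2
g = (6-1)(6-2)/2
g = 5*4/2
g = 20/2 = 10

10


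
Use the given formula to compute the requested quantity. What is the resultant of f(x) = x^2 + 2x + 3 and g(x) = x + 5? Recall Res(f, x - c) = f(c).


For Res(f, x - c), we evaluate f at x = c.
f(-5) = (-5)^2 + 2*(-5) + 3
= 25 - 10 + 3
= 15 + 3 = 18
Res(f, g) = 18

18


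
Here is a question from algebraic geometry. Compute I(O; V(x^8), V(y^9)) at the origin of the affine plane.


The intersection multiplicity of V(x^a) and V(y^b) at the origin is:
I(O; V(x^8), V(y^9)) = dim_k(k[x,y]/(x^8, y^9))
A basis for k[x,y]/(x^8, y^9) is the set of monomials x^i * y^j
where 0 <= i < 8 and 0 <= j < 9.
The number of such monomials is 8 * 9 = 72

72


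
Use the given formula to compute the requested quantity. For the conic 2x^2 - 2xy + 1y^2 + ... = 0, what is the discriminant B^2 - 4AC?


The discriminant of a conic Ax^2 + Bxy + Cy^2 + ... = 0 is B^2 - 4AC.
B^2 = (-2)^2 = 4
4AC = 4*2*1 = 8
Discriminant = 4 - 8 = -4

-4


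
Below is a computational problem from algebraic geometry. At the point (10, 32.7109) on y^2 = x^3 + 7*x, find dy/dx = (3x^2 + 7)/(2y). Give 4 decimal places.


Using implicit differentiation of y^2 = x^3 + 7*x:
2y * dy/dx = 3x^2 + 7
dy/dx = (3x^2 + 7)/(2y)
Numerator: 3*10^2 + 7 = 307
Denominator: 2*32.7109 = 65.4218
dy/dx = 307/65.4218 = 4.6926

4.6926


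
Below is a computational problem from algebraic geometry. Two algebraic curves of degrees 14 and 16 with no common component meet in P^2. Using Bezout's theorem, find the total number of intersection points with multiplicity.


Bezout's theorem states the intersection count equals the product of degrees.
Intersection count = 14 * 16 = 224

224


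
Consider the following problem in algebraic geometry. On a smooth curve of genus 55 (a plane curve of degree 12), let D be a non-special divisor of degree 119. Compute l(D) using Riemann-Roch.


First, compute the genus of a smooth plane curve of degree 12:
g = (d-1)(d-2)/2 = (12-1)(12-2)/2 = 55
For a non-special divisor D (i.e., h^1(D) = 0), Riemann-Roch gives:
l(D) = deg(D) - g + 1
Since deg(D) = 119 >= 2g - 1 = 109, D is non-special.
l(D) = 119 - 55 + 1 = 65

65


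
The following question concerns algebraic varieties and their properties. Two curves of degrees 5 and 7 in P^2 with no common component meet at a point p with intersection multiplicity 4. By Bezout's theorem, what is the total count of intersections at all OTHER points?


By Bezout's theorem, the total intersection number is d1 * d2.
Total = 5 * 7 = 35
Intersection multiplicity at p = 4
Remaining intersections = 35 - 4 = 31

31


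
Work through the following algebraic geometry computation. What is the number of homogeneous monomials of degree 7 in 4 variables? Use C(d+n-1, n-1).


The number of degree-7 monomials in 4 variables is C(d+n-1, n-1).
= C(7+4-1, 4-1) = C(10, 3)
= 120

120


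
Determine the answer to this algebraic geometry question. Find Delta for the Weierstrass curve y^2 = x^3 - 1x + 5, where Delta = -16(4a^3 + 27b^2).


Compute each component:
4a^3 = 4*(-1)^3 = 4*(-1) = -4
27b^2 = 27*5^2 = 27*25 = 675
4a^3 + 27b^2 = -4 + 675 = 671
Delta = -16*671 = -10736

-10736


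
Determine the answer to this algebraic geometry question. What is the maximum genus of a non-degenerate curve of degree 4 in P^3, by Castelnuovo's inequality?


Castelnuovo's bound: write d - 1 = m(r-1) + epsilon with 0 <= epsilon < r-1.
d - 1 = 4 - 1 = 3
r - 1 = 3 - 1 = 2
3 = 1*2 + 1, so m = 1, epsilon = 1
pi(d, r) = m(m-1)(r-1)/2 + m*epsilon
= 1*0*2/2 + 1*1
= 0/2 + 1
= 0 + 1 = 1

1


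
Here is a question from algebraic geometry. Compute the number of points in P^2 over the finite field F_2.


P^2(F_2) has (q^(n+1) - 1)/(q - 1) points.
= 2^2 + 2^1 + 2^0
= 4 + 2 + 1
= 7

7


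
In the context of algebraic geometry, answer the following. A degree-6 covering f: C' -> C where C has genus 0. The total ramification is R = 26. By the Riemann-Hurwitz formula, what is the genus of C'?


Riemann-Hurwitz formula: 2g' - 2 = d(2g - 2) + R
Given: d = 6, g = 0, R = 26
2g' - 2 = 6*(2*0 - 2) + 26
2g' - 2 = 6*(-2) + 26
2g' - 2 = -12 + 26 = 14
2g' = 16
g' = 8

8


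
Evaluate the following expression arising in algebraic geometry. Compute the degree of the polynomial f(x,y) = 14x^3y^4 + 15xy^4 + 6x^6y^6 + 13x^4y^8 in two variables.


Examine each term for its total degree (sum of exponents).
  Term '14x^3y^4' has total degree 3+4 = 7.
  Term '15xy^4' has total degree 1+4 = 5.
  Term '6x^6y^6' has total degree 6+6 = 12.
  Term '13x^4y^8' has total degree 4+8 = 12.
The maximum total degree among all terms is 12.

12


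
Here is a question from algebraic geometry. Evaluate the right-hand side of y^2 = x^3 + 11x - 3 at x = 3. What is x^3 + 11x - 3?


Compute x^3 + 11x - 3 at x = 3:
x^3 = 3^3 = 27
11*x = 11*3 = 33
Sum: 27 + 33 - 3 = 57

57


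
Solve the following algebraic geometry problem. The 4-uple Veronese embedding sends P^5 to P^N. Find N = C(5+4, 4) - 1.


The Veronese embedding v_d: P^n -> P^N maps each point to all
degree-d monomials in n+1 homogeneous coordinates.
N = C(n+d, d) - 1
N = C(5+4, 4) - 1
N = C(9, 4) - 1
C(9, 4) = 126
N = 126 - 1 = 125

125


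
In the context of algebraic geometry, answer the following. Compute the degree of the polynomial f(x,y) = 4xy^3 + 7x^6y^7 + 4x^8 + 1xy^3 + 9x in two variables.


Examine each term for its total degree (sum of exponents).
  Term '4xy^3' has total degree 1+3 = 4.
  Term '7x^6y^7' has total degree 6+7 = 13.
  Term '4x^8' has total degree 8+0 = 8.
  Term '1xy^3' has total degree 1+3 = 4.
  Term '9x' has total degree 1+0 = 1.
The maximum total degree among all terms is 13.

13


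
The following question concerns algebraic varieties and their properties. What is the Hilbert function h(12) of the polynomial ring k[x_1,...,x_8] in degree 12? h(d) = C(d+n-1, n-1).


The Hilbert function for the polynomial ring in 8 variables is:
h(d) = C(d+n-1, n-1)
h(12) = C(12+8-1, 8-1) = C(19, 7)
= 19! / (7! * 12!)
= 50388

50388


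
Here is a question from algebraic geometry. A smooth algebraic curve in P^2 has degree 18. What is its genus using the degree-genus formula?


Using the genus formula for smooth plane curves:
g = (d-1)(d-2)/2
g = (18-1)(18-2)/2
g = 17*16/2
g = 272/2 = 136

136


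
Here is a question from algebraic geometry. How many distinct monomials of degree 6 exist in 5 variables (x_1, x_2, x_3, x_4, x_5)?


The number of degree-6 monomials in 5 variables is C(d+n-1, n-1).
= C(6+5-1, 5-1) = C(10, 4)
= 210

210


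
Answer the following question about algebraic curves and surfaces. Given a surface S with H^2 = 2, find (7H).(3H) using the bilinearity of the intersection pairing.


Using bilinearity of the intersection pairing on a surface S:
(aH).(bH) = ab * (H.H)
We have H^2 = 2.
D.E = (7H).(3H) = 7*3*2
= 21*2
= 42

42


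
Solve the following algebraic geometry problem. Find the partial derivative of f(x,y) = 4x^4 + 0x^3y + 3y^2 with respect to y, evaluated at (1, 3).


df/dy = 0*x^3 + 2*3*y^1
At (1,3): 0*1^3 + 2*3*3^1
= 0 + 18
= 18

18


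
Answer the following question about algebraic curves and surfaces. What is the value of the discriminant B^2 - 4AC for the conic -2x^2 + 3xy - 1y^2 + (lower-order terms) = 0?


The discriminant of a conic Ax^2 + Bxy + Cy^2 + ... = 0 is B^2 - 4AC.
B^2 = 3^2 = 9
4AC = 4*(-2)*(-1) = 8
Discriminant = 9 - 8 = 1

1


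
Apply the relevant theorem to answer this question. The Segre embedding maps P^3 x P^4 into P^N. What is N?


The Segre embedding maps P^m x P^n into P^N via
all products of coordinates from each factor.
N = (m+1)(n+1) - 1
N = (3+1)(4+1) - 1
N = 4*5 - 1
N = 20 - 1 = 19

19


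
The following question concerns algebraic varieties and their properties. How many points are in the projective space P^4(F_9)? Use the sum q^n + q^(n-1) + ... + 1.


P^4(F_9) has (q^(n+1) - 1)/(q - 1) points.
= 9^4 + 9^3 + 9^2 + 9^1 + 9^0
= 6561 + 729 + 81 + 9 + 1
= 7381

7381


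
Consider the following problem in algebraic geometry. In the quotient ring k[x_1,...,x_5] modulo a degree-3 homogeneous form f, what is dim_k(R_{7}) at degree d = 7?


For R = k[x_1,...,x_n]/(f) with f homogeneous of degree e:
The Hilbert series is (1 - t^e)/(1 - t)^n.
So h(d) = C(d+n-1, n-1) - C(d-e+n-1, n-1) for d >= e.
With n=5, e=3, d=7:
C(7+5-1, 5-1) = C(11, 4) = 330
C(7-3+5-1, 5-1) = C(8, 4) = 70
h(7) = 330 - 70 = 260

260


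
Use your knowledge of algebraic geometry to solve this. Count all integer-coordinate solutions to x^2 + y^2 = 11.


Systematically check integer values of x where x^2 <= 11.
For each valid x, check if 11 - x^2 is a perfect square.
Total integer solutions found: 0

0


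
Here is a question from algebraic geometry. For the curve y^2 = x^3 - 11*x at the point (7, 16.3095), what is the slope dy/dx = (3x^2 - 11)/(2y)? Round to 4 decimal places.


Using implicit differentiation of y^2 = x^3 - 11*x:
2y * dy/dx = 3x^2 - 11
dy/dx = (3x^2 - 11)/(2y)
Numerator: 3*7^2 - 11 = 136
Denominator: 2*16.3095 = 32.619
dy/dx = 136/32.619 = 4.1693

4.1693


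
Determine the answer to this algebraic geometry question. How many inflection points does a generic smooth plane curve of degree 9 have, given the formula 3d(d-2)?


For a general smooth plane curve C of degree d, the inflection points are
the intersection of C with its Hessian curve, which has degree 3(d-2).
By Bezout, the total intersection number is d * 3(d-2) = 9 * 21 = 189.
For a general curve every flex is ordinary, so each contributes
multiplicity 1 to C·Hess(C), and the number of distinct inflection
points is 3d(d-2).
Inflection points = 3*9*(9-2) = 3*9*7 = 189

189


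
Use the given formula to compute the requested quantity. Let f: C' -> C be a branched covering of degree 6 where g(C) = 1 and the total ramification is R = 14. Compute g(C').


Riemann-Hurwitz formula: 2g' - 2 = d(2g - 2) + R
Given: d = 6, g = 1, R = 14
2g' - 2 = 6*(2*1 - 2) + 14
2g' - 2 = 6*0 + 14
2g' - 2 = 0 + 14 = 14
2g' = 16
g' = 8

8


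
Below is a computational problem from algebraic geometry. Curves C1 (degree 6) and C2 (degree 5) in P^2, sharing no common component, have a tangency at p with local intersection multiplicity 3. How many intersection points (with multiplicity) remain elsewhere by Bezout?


By Bezout's theorem, the total intersection number is d1 * d2.
Total = 6 * 5 = 30
Intersection multiplicity at p = 3
Remaining intersections = 30 - 3 = 27

27


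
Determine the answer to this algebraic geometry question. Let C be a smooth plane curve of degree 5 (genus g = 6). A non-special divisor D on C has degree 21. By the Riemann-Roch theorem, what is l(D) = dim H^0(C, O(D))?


First, compute the genus of a smooth plane curve of degree 5:
g = (d-1)(d-2)/2 = (5-1)(5-2)/2 = 6
For a non-special divisor D (i.e., h^1(D) = 0), Riemann-Roch gives:
l(D) = deg(D) - g + 1
Since deg(D) = 21 >= 2g - 1 = 11, D is non-special.
l(D) = 21 - 6 + 1 = 16

16


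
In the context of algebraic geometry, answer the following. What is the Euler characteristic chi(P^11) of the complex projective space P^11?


The complex projective space P^11 has one cell in each even real dimension 0, 2, ..., 22.
The cohomology groups are H^{2k}(P^11) = Z for k = 0,...,11, and 0 otherwise.
Euler characteristic = sum of Betti numbers = 1 per even-dimensional cohomology group.
chi(P^11) = 11 + 1 = 12

12


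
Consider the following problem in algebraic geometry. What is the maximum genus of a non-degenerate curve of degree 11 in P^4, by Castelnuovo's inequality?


Castelnuovo's bound: write d - 1 = m(r-1) + epsilon with 0 <= epsilon < r-1.
d - 1 = 11 - 1 = 10
r - 1 = 4 - 1 = 3
10 = 3*3 + 1, so m = 3, epsilon = 1
pi(d, r) = m(m-1)(r-1)/2 + m*epsilon
= 3*2*3/2 + 3*1
= 18/2 + 3
= 9 + 3 = 12

12


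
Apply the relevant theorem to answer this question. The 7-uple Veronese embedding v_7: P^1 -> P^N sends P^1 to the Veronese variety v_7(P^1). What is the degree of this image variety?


The Veronese variety v_7(P^1) has degree d^r.
d^r = 7^1 = 7

7


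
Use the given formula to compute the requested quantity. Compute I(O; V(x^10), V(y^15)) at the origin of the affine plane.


The intersection multiplicity of V(x^a) and V(y^b) at the origin is:
I(O; V(x^10), V(y^15)) = dim_k(k[x,y]/(x^10, y^15))
A basis for k[x,y]/(x^10, y^15) is the set of monomials x^i * y^j
where 0 <= i < 10 and 0 <= j < 15.
The number of such monomials is 10 * 15 = 150

150


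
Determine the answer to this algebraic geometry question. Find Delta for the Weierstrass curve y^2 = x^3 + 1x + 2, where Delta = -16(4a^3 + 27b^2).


Compute each component:
4a^3 = 4*1^3 = 4*1 = 4
27b^2 = 27*2^2 = 27*4 = 108
4a^3 + 27b^2 = 4 + 108 = 112
Delta = -16*112 = -1792

-1792


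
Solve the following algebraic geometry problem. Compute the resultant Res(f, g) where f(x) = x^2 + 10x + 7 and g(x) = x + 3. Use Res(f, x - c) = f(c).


For Res(f, x - c), we evaluate f at x = c.
f(-3) = (-3)^2 + 10*(-3) + 7
= 9 - 30 + 7
= -21 + 7 = -14
Res(f, g) = -14

-14


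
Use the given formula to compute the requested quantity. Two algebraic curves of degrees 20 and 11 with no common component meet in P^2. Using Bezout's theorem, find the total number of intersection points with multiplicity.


Bezout's theorem states the intersection count equals the product of degrees.
Intersection count = 20 * 11 = 220

220


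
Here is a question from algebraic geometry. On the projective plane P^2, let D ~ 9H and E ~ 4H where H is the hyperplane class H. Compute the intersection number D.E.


Using bilinearity of the intersection pairing on the projective plane P^2:
(aH).(bH) = ab * (H.H)
We have H^2 = 1 (Bezout).
D.E = (9H).(4H) = 9*4*1
= 36*1
= 36

36


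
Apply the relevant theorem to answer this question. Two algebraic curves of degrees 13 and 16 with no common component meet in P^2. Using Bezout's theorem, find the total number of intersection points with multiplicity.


Bezout's theorem states the intersection count equals the product of degrees.
Intersection count = 13 * 16 = 208

208


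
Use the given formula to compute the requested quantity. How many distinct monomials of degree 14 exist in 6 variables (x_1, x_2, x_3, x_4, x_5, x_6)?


The number of degree-14 monomials in 6 variables is C(d+n-1, n-1).
= C(14+6-1, 6-1) = C(19, 5)
= 11628

11628


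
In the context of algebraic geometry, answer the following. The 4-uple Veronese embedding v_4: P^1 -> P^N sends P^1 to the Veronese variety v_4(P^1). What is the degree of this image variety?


The Veronese variety v_4(P^1) has degree d^r.
d^r = 4^1 = 4

4


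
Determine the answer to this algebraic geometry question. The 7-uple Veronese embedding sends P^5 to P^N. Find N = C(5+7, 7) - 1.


The Veronese embedding v_d: P^n -> P^N maps each point to all
degree-d monomials in n+1 homogeneous coordinates.
N = C(n+d, d) - 1
N = C(5+7, 7) - 1
N = C(12, 7) - 1
C(12, 7) = 792
N = 792 - 1 = 791

791


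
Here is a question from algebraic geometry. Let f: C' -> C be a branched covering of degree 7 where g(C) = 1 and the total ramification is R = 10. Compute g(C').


Riemann-Hurwitz formula: 2g' - 2 = d(2g - 2) + R
Given: d = 7, g = 1, R = 10
2g' - 2 = 7*(2*1 - 2) + 10
2g' - 2 = 7*0 + 10
2g' - 2 = 0 + 10 = 10
2g' = 12
g' = 6

6


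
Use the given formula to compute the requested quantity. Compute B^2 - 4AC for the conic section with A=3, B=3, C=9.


The discriminant of a conic Ax^2 + Bxy + Cy^2 + ... = 0 is B^2 - 4AC.
B^2 = 3^2 = 9
4AC = 4*3*9 = 108
Discriminant = 9 - 108 = -99

-99


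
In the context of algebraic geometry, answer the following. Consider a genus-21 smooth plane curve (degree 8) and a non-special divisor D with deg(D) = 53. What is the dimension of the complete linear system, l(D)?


First, compute the genus of a smooth plane curve of degree 8:
g = (d-1)(d-2)/2 = (8-1)(8-2)/2 = 21
For a non-special divisor D (i.e., h^1(D) = 0), Riemann-Roch gives:
l(D) = deg(D) - g + 1
Since deg(D) = 53 >= 2g - 1 = 41, D is non-special.
l(D) = 53 - 21 + 1 = 33

33


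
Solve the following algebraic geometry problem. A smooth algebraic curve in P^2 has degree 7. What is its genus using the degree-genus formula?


Using the genus formula for smooth plane curves:
g = (d-1)(d-2)/2
g = (7-1)(7-2)/2
g = 6*5/2
g = 30/2 = 15

15


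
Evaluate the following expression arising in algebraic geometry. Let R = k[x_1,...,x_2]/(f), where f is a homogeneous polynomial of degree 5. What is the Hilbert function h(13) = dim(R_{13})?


For R = k[x_1,...,x_n]/(f) with f homogeneous of degree e:
The Hilbert series is (1 - t^e)/(1 - t)^n.
So h(d) = C(d+n-1, n-1) - C(d-e+n-1, n-1) for d >= e.
With n=2, e=5, d=13:
C(13+2-1, 2-1) = C(14, 1) = 14
C(13-5+2-1, 2-1) = C(9, 1) = 9
h(13) = 14 - 9 = 5

5


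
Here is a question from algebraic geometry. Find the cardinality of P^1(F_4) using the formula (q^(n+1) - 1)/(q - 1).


P^1(F_4) has (q^(n+1) - 1)/(q - 1) points.
= 4^1 + 4^0
= 4 + 1
= 5

5


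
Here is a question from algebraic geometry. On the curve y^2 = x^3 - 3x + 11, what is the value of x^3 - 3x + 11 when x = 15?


Compute x^3 - 3x + 11 at x = 15:
x^3 = 15^3 = 3375
(-3)*x = (-3)*15 = -45
Sum: 3375 - 45 + 11 = 3341

3341


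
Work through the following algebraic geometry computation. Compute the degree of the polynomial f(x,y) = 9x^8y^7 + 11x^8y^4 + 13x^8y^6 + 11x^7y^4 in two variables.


Examine each term for its total degree (sum of exponents).
  Term '9x^8y^7' has total degree 8+7 = 15.
  Term '11x^8y^4' has total degree 8+4 = 12.
  Term '13x^8y^6' has total degree 8+6 = 14.
  Term '11x^7y^4' has total degree 7+4 = 11.
The maximum total degree among all terms is 15.

15


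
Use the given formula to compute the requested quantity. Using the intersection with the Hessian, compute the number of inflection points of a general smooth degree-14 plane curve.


For a general smooth plane curve C of degree d, the inflection points are
the intersection of C with its Hessian curve, which has degree 3(d-2).
By Bezout, the total intersection number is d * 3(d-2) = 14 * 36 = 504.
For a general curve every flex is ordinary, so each contributes
multiplicity 1 to C·Hess(C), and the number of distinct inflection
points is 3d(d-2).
Inflection points = 3*14*(14-2) = 3*14*12 = 504

504


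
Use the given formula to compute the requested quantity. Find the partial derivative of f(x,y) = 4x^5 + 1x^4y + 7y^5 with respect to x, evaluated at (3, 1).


df/dx = 5*4*x^4 + 4*1*x^3*y
At (3,1): 5*4*3^4 + 4*1*3^3*1
= 1620 + 108
= 1728

1728


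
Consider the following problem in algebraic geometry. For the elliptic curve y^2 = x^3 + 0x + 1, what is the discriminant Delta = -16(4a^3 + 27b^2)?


Compute each component:
4a^3 = 4*0^3 = 4*0 = 0
27b^2 = 27*1^2 = 27*1 = 27
4a^3 + 27b^2 = 0 + 27 = 27
Delta = -16*27 = -432

-432


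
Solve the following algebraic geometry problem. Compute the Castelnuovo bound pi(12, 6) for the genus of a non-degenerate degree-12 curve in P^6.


Castelnuovo's bound: write d - 1 = m(r-1) + epsilon with 0 <= epsilon < r-1.
d - 1 = 12 - 1 = 11
r - 1 = 6 - 1 = 5
11 = 2*5 + 1, so m = 2, epsilon = 1
pi(d, r) = m(m-1)(r-1)/2 + m*epsilon
= 2*1*5/2 + 2*1
= 10/2 + 2
= 5 + 2 = 7

7


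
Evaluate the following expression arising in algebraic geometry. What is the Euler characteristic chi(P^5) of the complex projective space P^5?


The complex projective space P^5 has one cell in each even real dimension 0, 2, ..., 10.
The cohomology groups are H^{2k}(P^5) = Z for k = 0,...,5, and 0 otherwise.
Euler characteristic = sum of Betti numbers = 1 per even-dimensional cohomology group.
chi(P^5) = 5 + 1 = 6

6


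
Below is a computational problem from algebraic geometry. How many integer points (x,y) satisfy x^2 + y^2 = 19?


Systematically check integer values of x where x^2 <= 19.
For each valid x, check if 19 - x^2 is a perfect square.
Total integer solutions found: 0

0


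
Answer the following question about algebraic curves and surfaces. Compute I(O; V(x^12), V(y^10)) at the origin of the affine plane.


The intersection multiplicity of V(x^a) and V(y^b) at the origin is:
I(O; V(x^12), V(y^10)) = dim_k(k[x,y]/(x^12, y^10))
A basis for k[x,y]/(x^12, y^10) is the set of monomials x^i * y^j
where 0 <= i < 12 and 0 <= j < 10.
The number of such monomials is 12 * 10 = 120

120


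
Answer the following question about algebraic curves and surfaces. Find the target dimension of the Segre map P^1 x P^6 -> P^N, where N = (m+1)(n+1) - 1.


The Segre embedding maps P^m x P^n into P^N via
all products of coordinates from each factor.
N = (m+1)(n+1) - 1
N = (1+1)(6+1) - 1
N = 2*7 - 1
N = 14 - 1 = 13

13


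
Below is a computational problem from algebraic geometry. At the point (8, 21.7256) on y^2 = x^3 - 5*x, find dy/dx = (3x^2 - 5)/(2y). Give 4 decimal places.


Using implicit differentiation of y^2 = x^3 - 5*x:
2y * dy/dx = 3x^2 - 5
dy/dx = (3x^2 - 5)/(2y)
Numerator: 3*8^2 - 5 = 187
Denominator: 2*21.7256 = 43.4512
dy/dx = 187/43.4512 = 4.3037

4.3037


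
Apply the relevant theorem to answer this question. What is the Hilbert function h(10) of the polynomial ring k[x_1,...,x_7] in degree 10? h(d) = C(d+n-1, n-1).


The Hilbert function for the polynomial ring in 7 variables is:
h(d) = C(d+n-1, n-1)
h(10) = C(10+7-1, 7-1) = C(16, 6)
= 16! / (6! * 10!)
= 8008

8008


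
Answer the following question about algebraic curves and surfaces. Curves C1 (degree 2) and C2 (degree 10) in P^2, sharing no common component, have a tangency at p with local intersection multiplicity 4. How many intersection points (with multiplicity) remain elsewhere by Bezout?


By Bezout's theorem, the total intersection number is d1 * d2.
Total = 2 * 10 = 20
Intersection multiplicity at p = 4
Remaining intersections = 20 - 4 = 16

16


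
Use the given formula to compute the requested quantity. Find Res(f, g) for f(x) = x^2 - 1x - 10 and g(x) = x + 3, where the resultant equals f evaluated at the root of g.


For Res(f, x - c), we evaluate f at x = c.
f(-3) = (-3)^2 - 1*(-3) - 10
= 9 + 3 - 10
= 12 - 10 = 2
Res(f, g) = 2

2


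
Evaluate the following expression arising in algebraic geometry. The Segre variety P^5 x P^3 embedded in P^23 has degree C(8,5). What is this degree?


The degree of the Segre variety P^5 x P^3 is C(m+n, m).
= C(8, 5)
= 56

56


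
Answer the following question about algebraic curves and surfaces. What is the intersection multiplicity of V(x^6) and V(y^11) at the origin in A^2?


The intersection multiplicity of V(x^a) and V(y^b) at the origin is:
I(O; V(x^6), V(y^11)) = dim_k(k[x,y]/(x^6, y^11))
A basis for k[x,y]/(x^6, y^11) is the set of monomials x^i * y^j
where 0 <= i < 6 and 0 <= j < 11.
The number of such monomials is 6 * 11 = 66

66


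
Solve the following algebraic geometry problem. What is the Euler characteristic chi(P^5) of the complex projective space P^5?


The complex projective space P^5 has one cell in each even real dimension 0, 2, ..., 10.
The cohomology groups are H^{2k}(P^5) = Z for k = 0,...,5, and 0 otherwise.
Euler characteristic = sum of Betti numbers = 1 per even-dimensional cohomology group.
chi(P^5) = 5 + 1 = 6

6


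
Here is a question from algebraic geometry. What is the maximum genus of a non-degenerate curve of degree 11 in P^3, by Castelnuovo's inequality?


Castelnuovo's bound: write d - 1 = m(r-1) + epsilon with 0 <= epsilon < r-1.
d - 1 = 11 - 1 = 10
r - 1 = 3 - 1 = 2
10 = 5*2 + 0, so m = 5, epsilon = 0
pi(d, r) = m(m-1)(r-1)/2 + m*epsilon
= 5*4*2/2 + 5*0
= 40/2 + 0
= 20 + 0 = 20

20


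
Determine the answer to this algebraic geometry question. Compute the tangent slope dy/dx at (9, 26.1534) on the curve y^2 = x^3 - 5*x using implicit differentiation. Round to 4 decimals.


Using implicit differentiation of y^2 = x^3 - 5*x:
2y * dy/dx = 3x^2 - 5
dy/dx = (3x^2 - 5)/(2y)
Numerator: 3*9^2 - 5 = 238
Denominator: 2*26.1534 = 52.3068
dy/dx = 238/52.3068 = 4.5501

4.5501


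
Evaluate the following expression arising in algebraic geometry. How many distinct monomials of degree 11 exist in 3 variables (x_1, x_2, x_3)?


The number of degree-11 monomials in 3 variables is C(d+n-1, n-1).
= C(11+3-1, 3-1) = C(13, 2)
= 78

78


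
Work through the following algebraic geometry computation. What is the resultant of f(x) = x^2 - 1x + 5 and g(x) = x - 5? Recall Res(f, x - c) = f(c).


For Res(f, x - c), we evaluate f at x = c.
f(5) = 5^2 - 1*5 + 5
= 25 - 5 + 5
= 20 + 5 = 25
Res(f, g) = 25

25


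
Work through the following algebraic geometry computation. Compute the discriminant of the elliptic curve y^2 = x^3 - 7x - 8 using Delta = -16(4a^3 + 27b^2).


Compute each component:
4a^3 = 4*(-7)^3 = 4*(-343) = -1372
27b^2 = 27*(-8)^2 = 27*64 = 1728
4a^3 + 27b^2 = -1372 + 1728 = 356
Delta = -16*356 = -5696

-5696


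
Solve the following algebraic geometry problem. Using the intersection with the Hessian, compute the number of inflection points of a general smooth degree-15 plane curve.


For a general smooth plane curve C of degree d, the inflection points are
the intersection of C with its Hessian curve, which has degree 3(d-2).
By Bezout, the total intersection number is d * 3(d-2) = 15 * 39 = 585.
For a general curve every flex is ordinary, so each contributes
multiplicity 1 to C·Hess(C), and the number of distinct inflection
points is 3d(d-2).
Inflection points = 3*15*(15-2) = 3*15*13 = 585

585


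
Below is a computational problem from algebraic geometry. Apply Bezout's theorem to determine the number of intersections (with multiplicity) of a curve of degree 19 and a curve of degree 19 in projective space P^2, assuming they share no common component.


Bezout's theorem states the intersection count equals the product of degrees.
Intersection count = 19 * 19 = 361

361
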